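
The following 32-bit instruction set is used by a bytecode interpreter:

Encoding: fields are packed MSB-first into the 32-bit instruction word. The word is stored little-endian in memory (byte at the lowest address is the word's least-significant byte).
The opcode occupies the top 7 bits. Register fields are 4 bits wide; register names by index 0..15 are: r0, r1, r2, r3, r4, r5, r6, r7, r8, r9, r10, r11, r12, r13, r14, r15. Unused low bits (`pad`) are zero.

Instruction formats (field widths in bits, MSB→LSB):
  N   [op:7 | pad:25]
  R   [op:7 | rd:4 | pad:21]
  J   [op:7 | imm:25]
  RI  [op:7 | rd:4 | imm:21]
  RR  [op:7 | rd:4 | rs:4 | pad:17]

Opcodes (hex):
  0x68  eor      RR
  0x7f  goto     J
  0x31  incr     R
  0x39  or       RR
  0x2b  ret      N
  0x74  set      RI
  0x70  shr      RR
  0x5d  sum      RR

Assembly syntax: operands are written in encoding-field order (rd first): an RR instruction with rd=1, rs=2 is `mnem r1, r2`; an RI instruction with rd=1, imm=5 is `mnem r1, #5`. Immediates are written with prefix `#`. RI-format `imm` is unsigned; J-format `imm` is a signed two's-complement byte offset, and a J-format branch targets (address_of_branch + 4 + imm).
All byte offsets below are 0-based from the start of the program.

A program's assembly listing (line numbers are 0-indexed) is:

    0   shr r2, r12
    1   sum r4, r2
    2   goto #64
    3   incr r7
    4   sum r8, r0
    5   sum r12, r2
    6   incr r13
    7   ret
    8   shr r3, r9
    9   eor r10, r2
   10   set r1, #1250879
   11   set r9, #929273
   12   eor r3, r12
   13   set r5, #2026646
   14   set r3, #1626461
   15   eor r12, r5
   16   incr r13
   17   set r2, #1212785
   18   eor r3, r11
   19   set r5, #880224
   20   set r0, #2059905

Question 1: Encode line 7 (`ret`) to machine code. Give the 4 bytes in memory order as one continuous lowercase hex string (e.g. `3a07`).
L7: ret op=0x2b:7|pad=0:25 ⇒ 0x56000000 ⇒ little 00 00 00 56

00000056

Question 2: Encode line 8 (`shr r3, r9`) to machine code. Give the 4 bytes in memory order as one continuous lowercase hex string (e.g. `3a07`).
8. shr fields op=0x70:7|rd=3:4|rs=9:4|pad=0:17 → word e0720000h → 00 00 72 e0

000072e0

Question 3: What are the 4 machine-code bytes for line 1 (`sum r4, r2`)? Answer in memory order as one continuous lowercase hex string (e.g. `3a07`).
000084ba

line 1 (sum): pack op=0x5d:7|rd=4:4|rs=2:4|pad=0:17 = 0xba840000; little→ 00 00 84 ba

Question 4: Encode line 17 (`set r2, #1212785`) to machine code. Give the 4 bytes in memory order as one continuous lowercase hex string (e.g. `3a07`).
line 17 (set): pack op=0x74:7|rd=2:4|imm=1212785:21 = 0xe8528171; little→ 71 81 52 e8

718152e8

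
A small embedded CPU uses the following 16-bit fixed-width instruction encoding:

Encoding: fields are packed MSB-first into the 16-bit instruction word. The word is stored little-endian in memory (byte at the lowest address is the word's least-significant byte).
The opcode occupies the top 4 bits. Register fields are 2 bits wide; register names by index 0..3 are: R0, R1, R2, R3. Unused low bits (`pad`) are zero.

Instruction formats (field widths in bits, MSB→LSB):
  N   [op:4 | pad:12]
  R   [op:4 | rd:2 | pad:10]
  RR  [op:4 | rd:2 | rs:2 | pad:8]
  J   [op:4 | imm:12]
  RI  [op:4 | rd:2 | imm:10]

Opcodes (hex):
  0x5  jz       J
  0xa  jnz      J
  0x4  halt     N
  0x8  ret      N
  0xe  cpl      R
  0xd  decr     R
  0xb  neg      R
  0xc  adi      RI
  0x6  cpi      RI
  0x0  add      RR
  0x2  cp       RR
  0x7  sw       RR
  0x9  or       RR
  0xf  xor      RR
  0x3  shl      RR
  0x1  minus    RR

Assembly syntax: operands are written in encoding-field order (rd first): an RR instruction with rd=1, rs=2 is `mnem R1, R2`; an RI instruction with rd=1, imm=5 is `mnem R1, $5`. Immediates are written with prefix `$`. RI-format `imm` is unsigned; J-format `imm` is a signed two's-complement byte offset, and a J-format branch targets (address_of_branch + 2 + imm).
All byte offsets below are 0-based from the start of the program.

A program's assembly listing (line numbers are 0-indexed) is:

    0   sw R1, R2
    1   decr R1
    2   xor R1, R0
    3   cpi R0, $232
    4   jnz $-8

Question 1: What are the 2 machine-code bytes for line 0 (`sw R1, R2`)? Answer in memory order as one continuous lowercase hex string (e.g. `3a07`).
L0: sw op=0x7:4|rd=1:2|rs=2:2|pad=0:8 ⇒ 0x7600 ⇒ little 00 76

0076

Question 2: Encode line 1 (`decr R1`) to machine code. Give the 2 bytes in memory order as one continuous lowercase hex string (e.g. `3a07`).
1. decr fields op=0xd:4|rd=1:2|pad=0:10 → word d400h → 00 d4

00d4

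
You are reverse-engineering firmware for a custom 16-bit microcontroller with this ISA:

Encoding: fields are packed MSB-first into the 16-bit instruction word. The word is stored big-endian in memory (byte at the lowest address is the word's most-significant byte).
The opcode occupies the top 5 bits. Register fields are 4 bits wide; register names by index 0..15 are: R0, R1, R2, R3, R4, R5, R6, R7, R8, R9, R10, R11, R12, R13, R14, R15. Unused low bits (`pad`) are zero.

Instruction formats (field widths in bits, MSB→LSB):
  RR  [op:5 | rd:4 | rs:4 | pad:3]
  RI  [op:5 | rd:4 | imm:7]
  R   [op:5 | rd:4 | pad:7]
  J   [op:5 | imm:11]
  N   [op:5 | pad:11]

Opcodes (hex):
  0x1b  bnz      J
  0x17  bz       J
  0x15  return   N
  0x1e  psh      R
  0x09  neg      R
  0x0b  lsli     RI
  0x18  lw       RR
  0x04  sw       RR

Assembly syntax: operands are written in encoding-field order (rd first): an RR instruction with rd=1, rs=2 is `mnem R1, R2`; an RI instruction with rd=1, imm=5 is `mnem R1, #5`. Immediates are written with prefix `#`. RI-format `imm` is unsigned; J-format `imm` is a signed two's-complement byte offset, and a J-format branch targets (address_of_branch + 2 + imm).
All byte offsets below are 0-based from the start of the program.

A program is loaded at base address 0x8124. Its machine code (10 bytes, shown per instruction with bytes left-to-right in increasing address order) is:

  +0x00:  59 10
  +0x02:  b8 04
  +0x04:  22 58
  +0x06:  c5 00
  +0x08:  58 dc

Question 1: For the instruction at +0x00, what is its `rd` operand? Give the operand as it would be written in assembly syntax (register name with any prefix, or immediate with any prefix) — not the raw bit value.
R2

+0x00: 59 10 ⇒ word 0x5910 (big)
  top 5b → 0xb → lsli [RI]
  rd@[10:7]=0x2 ⇒ R2
  imm@[6:0]=0x10 ⇒ #16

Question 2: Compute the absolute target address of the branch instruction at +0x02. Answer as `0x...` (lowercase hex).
off 0x02: read b8 04 as big → 0xb804
  op=0xb804>>11=0x17 ⇒ bz (J)
  [10:0] imm=4 = #4
  target = base 0x8124 + off 0x02 + 2 + imm 4 = 0x812c

0x812c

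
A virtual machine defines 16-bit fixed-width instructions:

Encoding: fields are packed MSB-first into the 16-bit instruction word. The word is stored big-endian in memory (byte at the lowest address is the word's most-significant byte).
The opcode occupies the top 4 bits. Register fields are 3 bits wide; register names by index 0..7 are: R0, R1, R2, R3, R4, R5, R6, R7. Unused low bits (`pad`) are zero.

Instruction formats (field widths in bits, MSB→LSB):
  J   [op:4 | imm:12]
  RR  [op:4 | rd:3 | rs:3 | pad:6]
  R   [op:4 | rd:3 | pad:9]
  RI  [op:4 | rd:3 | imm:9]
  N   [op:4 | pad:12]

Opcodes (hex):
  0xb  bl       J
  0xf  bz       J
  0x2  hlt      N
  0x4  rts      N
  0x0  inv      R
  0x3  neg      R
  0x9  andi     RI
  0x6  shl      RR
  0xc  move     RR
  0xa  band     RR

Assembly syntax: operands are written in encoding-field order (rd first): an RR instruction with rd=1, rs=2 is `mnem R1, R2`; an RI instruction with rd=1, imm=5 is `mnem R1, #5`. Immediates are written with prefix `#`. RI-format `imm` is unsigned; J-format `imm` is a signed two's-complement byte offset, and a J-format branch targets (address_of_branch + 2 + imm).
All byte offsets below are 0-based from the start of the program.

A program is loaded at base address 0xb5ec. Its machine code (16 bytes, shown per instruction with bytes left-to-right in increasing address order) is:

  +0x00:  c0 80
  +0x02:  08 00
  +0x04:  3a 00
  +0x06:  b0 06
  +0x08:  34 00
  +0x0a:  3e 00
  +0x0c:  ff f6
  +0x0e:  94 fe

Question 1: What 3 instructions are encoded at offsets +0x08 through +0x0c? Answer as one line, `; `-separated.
+0x08: 34 00 ⇒ word 0x3400 (big)
  opcode bits[15:12]=0x3: neg/R
  rd: (w>>9)&0x7=0x2 → R2
+0x0a: 3e 00 ⇒ word 0x3e00 (big)
  opcode bits[15:12]=0x3: neg/R
  rd: (w>>9)&0x7=0x7 → R7
+0x0c: ff f6 ⇒ word 0xfff6 (big)
  opcode bits[15:12]=0xf: bz/J
  imm: (w>>0)&0xfff=0xff6 (s12→-10) → #-10

neg R2; neg R7; bz #-10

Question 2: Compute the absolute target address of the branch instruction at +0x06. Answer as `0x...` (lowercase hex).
0xb5fa

off 0x06: read b0 06 as big → 0xb006
  top 4b → 0xb → bl [J]
  [11:0] imm=6 = #6
  target = base 0xb5ec + off 0x06 + 2 + imm 6 = 0xb5fa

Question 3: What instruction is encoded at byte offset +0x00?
move R0, R2

+0x00: c0 80 ⇒ word 0xc080 (big)
  opcode bits[15:12]=0xc: move/RR
  rd: (w>>9)&0x7=0x0 → R0
  rs: (w>>6)&0x7=0x2 → R2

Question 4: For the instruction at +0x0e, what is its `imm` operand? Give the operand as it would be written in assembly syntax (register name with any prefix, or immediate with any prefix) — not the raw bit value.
#254

@+0e  big-endian(94 fe) = 0x94fe
  top 4b → 0x9 → andi [RI]
  rd@[11:9]=0x2 ⇒ R2
  imm@[8:0]=0xfe ⇒ #254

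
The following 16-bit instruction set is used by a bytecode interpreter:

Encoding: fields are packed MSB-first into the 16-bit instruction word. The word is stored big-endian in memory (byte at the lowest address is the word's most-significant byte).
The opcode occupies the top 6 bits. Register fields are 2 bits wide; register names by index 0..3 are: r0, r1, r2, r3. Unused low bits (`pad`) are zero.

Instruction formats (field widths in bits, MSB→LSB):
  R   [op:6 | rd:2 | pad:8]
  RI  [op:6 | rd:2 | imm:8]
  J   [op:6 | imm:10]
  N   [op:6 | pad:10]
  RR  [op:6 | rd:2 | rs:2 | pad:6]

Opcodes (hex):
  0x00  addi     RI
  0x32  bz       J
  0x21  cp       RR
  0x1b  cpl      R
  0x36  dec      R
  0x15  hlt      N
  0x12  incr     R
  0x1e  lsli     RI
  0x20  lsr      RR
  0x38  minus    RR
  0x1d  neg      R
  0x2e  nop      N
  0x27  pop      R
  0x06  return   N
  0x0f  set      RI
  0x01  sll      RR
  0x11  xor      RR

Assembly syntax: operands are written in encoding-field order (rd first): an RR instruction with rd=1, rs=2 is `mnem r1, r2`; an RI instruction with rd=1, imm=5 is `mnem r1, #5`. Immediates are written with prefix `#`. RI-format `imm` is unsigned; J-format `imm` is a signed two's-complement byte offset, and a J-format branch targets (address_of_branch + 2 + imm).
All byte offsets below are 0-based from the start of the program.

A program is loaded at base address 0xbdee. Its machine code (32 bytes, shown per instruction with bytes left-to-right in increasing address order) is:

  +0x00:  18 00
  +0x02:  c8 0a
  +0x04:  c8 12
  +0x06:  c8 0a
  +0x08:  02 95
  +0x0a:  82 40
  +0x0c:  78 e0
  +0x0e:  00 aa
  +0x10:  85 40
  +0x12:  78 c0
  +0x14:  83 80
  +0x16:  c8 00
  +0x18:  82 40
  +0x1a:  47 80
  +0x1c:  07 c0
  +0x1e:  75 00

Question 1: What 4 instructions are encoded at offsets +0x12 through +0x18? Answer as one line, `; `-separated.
lsli r0, #192; lsr r3, r2; bz #0; lsr r2, r1

off 0x12: read 78 c0 as big → 0x78c0
  opcode bits[15:10]=0x1e: lsli/RI
  [9:8] rd=0 = r0
  [7:0] imm=192 = #192
off 0x14: read 83 80 as big → 0x8380
  opcode bits[15:10]=0x20: lsr/RR
  [9:8] rd=3 = r3
  [7:6] rs=2 = r2
off 0x16: read c8 00 as big → 0xc800
  opcode bits[15:10]=0x32: bz/J
  [9:0] imm=0 = #0
off 0x18: read 82 40 as big → 0x8240
  opcode bits[15:10]=0x20: lsr/RR
  [9:8] rd=2 = r2
  [7:6] rs=1 = r1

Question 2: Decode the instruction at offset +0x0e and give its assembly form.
addi r0, #170

off 0x0e: read 00 aa as big → 0x00aa
  opcode bits[15:10]=0x0: addi/RI
  rd: (w>>8)&0x3=0x0 → r0
  imm: (w>>0)&0xff=0xaa → #170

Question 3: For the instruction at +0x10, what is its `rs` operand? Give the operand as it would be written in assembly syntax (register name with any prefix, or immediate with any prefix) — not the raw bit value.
@+10  big-endian(85 40) = 0x8540
  op=0x8540>>10=0x21 ⇒ cp (RR)
  rd: (w>>8)&0x3=0x1 → r1
  rs: (w>>6)&0x3=0x1 → r1

r1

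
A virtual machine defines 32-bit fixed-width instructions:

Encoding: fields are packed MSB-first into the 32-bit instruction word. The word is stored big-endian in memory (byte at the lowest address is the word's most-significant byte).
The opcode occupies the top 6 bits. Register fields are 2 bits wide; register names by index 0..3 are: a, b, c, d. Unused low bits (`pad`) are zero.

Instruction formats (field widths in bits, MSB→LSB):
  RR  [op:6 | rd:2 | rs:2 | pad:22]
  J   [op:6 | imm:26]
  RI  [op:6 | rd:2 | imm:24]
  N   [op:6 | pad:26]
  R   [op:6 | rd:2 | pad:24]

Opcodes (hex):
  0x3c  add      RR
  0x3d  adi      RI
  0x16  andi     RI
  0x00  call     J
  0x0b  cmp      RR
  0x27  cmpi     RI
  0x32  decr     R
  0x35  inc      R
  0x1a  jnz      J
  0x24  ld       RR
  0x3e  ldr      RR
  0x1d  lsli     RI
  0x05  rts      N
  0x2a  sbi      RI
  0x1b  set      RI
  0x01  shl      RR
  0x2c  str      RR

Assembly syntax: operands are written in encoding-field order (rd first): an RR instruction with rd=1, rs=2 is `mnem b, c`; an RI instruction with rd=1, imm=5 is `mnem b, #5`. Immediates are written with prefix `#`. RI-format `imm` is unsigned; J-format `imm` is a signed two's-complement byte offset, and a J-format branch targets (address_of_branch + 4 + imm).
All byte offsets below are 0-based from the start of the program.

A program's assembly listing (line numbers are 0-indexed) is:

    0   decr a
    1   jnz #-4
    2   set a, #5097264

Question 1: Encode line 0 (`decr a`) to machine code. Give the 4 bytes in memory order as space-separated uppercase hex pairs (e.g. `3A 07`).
line 0 (decr): pack op=0x32:6|rd=0:2|pad=0:24 = 0xc8000000; big→ c8 00 00 00

C8 00 00 00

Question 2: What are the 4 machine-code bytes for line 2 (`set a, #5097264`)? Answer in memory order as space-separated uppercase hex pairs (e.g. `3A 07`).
2. set fields op=0x1b:6|rd=0:2|imm=5097264:24 → word 6c4dc730h → 6c 4d c7 30

6C 4D C7 30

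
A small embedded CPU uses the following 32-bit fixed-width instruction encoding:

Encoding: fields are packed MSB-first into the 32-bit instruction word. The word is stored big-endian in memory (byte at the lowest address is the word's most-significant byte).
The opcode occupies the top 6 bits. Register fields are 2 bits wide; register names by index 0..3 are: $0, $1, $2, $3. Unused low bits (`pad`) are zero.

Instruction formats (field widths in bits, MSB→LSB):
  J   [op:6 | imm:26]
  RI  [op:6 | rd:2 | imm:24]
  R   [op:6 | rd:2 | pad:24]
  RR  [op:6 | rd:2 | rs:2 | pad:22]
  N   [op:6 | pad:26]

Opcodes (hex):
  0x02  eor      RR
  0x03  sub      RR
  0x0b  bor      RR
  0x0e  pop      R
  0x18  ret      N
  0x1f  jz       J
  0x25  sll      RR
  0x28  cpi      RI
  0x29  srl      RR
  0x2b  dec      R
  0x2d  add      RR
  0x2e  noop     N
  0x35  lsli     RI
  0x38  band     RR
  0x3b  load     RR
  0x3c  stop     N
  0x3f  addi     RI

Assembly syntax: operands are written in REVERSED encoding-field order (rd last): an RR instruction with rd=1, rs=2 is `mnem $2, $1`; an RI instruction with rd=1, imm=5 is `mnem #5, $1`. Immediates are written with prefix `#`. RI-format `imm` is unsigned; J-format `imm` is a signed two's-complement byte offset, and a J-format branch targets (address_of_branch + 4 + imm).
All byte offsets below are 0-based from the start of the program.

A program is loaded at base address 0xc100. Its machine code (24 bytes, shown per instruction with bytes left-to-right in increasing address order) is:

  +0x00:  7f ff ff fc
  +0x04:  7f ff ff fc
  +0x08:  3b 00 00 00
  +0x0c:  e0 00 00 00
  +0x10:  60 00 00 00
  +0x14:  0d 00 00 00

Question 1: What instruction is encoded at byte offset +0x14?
sub $0, $1

@+14  big-endian(0d 00 00 00) = 0x0d000000
  op=0x0d000000>>26=0x3 ⇒ sub (RR)
  [25:24] rd=1 = $1
  [23:22] rs=0 = $0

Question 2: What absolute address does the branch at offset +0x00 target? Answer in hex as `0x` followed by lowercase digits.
0xc100

@+00  big-endian(7f ff ff fc) = 0x7ffffffc
  op=0x7ffffffc>>26=0x1f ⇒ jz (J)
  [25:0] imm=67108860 (s26→-4) = #-4
  target = base 0xc100 + off 0x00 + 4 + imm -4 = 0xc100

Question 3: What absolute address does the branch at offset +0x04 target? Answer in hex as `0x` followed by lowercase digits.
0xc104

[04] 7f ff ff fc → 0x7ffffffc
  top 6b → 0x1f → jz [J]
  [25:0] imm=67108860 (s26→-4) = #-4
  target = base 0xc100 + off 0x04 + 4 + imm -4 = 0xc104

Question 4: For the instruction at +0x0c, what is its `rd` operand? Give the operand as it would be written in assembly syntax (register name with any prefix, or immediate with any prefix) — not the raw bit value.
$0

off 0x0c: read e0 00 00 00 as big → 0xe0000000
  opcode bits[31:26]=0x38: band/RR
  [25:24] rd=0 = $0
  [23:22] rs=0 = $0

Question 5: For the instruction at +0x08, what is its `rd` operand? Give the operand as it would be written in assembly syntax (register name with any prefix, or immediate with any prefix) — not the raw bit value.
$3

off 0x08: read 3b 00 00 00 as big → 0x3b000000
  op=0x3b000000>>26=0xe ⇒ pop (R)
  rd@[25:24]=0x3 ⇒ $3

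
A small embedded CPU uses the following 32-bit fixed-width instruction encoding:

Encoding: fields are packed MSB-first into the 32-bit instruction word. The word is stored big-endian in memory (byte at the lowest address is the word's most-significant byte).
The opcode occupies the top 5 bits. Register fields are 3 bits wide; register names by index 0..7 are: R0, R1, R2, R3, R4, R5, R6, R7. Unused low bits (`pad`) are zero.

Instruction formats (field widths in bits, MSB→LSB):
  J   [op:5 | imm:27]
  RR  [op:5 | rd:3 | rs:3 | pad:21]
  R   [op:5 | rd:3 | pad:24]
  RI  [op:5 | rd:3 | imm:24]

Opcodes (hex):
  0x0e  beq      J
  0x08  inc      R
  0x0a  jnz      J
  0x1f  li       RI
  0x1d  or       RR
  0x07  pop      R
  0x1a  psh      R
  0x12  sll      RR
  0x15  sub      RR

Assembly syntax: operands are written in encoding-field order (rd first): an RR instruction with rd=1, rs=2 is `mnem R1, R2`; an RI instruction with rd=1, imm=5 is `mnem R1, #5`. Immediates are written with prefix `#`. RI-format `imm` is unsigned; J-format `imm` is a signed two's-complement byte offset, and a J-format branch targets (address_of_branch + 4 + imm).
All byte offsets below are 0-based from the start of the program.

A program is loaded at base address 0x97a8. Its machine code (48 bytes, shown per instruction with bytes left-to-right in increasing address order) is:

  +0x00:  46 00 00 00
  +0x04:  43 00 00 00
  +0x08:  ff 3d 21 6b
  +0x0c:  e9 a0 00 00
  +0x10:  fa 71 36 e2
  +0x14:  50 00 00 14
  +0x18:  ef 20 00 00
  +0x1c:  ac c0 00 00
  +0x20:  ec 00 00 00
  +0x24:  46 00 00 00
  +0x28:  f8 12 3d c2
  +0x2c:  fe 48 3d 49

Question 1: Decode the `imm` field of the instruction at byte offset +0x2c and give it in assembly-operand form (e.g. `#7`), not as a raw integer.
@+2c  big-endian(fe 48 3d 49) = 0xfe483d49
  op=0xfe483d49>>27=0x1f ⇒ li (RI)
  rd: (w>>24)&0x7=0x6 → R6
  imm: (w>>0)&0xffffff=0x483d49 → #4734281

#4734281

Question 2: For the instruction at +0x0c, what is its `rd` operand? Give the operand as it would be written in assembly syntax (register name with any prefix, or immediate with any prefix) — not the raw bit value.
+0x0c: e9 a0 00 00 ⇒ word 0xe9a00000 (big)
  op=0xe9a00000>>27=0x1d ⇒ or (RR)
  [26:24] rd=1 = R1
  [23:21] rs=5 = R5

R1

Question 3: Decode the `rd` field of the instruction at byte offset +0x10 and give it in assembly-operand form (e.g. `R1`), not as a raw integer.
R2

off 0x10: read fa 71 36 e2 as big → 0xfa7136e2
  opcode bits[31:27]=0x1f: li/RI
  rd@[26:24]=0x2 ⇒ R2
  imm@[23:0]=0x7136e2 ⇒ #7419618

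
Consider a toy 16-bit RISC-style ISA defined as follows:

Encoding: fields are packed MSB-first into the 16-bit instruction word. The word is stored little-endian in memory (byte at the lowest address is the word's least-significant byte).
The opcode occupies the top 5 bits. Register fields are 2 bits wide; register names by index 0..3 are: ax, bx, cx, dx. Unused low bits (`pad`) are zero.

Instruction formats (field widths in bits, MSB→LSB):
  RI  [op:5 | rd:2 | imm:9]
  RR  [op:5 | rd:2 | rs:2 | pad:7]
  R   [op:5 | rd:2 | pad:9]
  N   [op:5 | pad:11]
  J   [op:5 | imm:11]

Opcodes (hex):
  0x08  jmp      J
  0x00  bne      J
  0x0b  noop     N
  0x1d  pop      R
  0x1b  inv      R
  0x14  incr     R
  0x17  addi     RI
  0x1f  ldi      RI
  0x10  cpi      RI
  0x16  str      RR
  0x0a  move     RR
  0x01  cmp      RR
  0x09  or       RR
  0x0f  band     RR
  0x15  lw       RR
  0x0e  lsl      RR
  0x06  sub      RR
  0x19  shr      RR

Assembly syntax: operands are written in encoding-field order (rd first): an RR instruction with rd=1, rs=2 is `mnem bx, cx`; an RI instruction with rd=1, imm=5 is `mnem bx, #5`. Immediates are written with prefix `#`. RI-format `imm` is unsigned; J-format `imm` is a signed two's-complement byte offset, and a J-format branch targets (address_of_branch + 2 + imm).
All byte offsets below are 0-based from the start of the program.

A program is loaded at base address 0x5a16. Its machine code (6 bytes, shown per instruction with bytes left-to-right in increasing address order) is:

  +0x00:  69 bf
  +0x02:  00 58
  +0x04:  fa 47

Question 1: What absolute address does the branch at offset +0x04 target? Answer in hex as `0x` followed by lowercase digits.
0x5a16

@+04  little-endian(fa 47) = 0x47fa
  opcode bits[15:11]=0x8: jmp/J
  imm: (w>>0)&0x7ff=0x7fa (s11→-6) → #-6
  target = base 0x5a16 + off 0x04 + 2 + imm -6 = 0x5a16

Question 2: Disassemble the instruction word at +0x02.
@+02  little-endian(00 58) = 0x5800
  opcode bits[15:11]=0xb: noop/N

noop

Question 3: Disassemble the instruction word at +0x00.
addi dx, #361

@+00  little-endian(69 bf) = 0xbf69
  op=0xbf69>>11=0x17 ⇒ addi (RI)
  rd: (w>>9)&0x3=0x3 → dx
  imm: (w>>0)&0x1ff=0x169 → #361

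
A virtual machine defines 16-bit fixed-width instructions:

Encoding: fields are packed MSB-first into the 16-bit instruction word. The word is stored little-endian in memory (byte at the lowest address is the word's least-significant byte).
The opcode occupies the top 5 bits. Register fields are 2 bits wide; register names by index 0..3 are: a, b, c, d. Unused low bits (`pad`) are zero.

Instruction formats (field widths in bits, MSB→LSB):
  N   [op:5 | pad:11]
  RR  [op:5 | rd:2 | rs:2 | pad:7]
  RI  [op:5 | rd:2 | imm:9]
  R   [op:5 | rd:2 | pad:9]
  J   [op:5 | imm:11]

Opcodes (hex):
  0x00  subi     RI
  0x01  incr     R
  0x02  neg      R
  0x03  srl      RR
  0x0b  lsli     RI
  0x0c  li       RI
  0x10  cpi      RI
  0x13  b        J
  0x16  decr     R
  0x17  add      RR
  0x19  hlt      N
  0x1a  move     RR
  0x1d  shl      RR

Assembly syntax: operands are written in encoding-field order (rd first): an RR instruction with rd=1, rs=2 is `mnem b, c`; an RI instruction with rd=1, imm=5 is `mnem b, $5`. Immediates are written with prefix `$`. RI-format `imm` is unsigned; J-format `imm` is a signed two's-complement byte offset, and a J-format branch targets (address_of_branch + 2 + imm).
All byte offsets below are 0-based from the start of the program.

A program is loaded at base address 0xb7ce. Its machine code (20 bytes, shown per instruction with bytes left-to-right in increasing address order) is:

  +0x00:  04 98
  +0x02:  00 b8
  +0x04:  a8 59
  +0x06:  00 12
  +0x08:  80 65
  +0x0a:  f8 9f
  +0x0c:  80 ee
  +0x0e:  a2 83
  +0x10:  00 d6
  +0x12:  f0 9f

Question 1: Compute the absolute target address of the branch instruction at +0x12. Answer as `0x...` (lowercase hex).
0xb7d2

+0x12: f0 9f ⇒ word 0x9ff0 (little)
  opcode bits[15:11]=0x13: b/J
  [10:0] imm=2032 (s11→-16) = $-16
  target = base 0xb7ce + off 0x12 + 2 + imm -16 = 0xb7d2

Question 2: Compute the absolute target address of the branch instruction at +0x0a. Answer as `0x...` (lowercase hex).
0xb7d2

off 0x0a: read f8 9f as little → 0x9ff8
  op=0x9ff8>>11=0x13 ⇒ b (J)
  [10:0] imm=2040 (s11→-8) = $-8
  target = base 0xb7ce + off 0x0a + 2 + imm -8 = 0xb7d2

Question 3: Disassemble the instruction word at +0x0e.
+0x0e: a2 83 ⇒ word 0x83a2 (little)
  op=0x83a2>>11=0x10 ⇒ cpi (RI)
  [10:9] rd=1 = b
  [8:0] imm=418 = $418

cpi b, $418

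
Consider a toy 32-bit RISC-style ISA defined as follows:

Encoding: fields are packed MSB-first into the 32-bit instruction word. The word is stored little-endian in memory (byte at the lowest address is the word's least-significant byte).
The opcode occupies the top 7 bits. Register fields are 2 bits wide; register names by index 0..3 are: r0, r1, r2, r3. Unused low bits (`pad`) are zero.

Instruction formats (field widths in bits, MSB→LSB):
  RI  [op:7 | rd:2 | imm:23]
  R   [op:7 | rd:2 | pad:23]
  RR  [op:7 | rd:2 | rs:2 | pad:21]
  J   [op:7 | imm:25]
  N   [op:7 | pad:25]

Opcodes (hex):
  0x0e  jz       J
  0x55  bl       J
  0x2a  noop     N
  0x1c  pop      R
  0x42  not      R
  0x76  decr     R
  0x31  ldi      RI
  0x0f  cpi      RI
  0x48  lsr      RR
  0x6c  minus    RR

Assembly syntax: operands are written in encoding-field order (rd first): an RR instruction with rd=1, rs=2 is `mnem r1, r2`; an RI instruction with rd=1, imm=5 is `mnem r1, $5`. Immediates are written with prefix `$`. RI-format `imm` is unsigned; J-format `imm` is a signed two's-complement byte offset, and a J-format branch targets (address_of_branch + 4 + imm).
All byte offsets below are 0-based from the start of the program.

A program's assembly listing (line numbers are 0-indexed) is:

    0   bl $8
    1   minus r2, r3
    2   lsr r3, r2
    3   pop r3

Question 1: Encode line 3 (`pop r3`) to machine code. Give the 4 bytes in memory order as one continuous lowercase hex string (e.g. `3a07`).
00008039

3. pop fields op=0x1c:7|rd=3:2|pad=0:23 → word 39800000h → 00 00 80 39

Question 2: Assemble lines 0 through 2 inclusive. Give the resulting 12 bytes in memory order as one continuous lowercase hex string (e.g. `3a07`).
080000aa000060d90000c091

0. bl fields op=0x55:7|imm=8:25 → word aa000008h → 08 00 00 aa
1. minus fields op=0x6c:7|rd=2:2|rs=3:2|pad=0:21 → word d9600000h → 00 00 60 d9
2. lsr fields op=0x48:7|rd=3:2|rs=2:2|pad=0:21 → word 91c00000h → 00 00 c0 91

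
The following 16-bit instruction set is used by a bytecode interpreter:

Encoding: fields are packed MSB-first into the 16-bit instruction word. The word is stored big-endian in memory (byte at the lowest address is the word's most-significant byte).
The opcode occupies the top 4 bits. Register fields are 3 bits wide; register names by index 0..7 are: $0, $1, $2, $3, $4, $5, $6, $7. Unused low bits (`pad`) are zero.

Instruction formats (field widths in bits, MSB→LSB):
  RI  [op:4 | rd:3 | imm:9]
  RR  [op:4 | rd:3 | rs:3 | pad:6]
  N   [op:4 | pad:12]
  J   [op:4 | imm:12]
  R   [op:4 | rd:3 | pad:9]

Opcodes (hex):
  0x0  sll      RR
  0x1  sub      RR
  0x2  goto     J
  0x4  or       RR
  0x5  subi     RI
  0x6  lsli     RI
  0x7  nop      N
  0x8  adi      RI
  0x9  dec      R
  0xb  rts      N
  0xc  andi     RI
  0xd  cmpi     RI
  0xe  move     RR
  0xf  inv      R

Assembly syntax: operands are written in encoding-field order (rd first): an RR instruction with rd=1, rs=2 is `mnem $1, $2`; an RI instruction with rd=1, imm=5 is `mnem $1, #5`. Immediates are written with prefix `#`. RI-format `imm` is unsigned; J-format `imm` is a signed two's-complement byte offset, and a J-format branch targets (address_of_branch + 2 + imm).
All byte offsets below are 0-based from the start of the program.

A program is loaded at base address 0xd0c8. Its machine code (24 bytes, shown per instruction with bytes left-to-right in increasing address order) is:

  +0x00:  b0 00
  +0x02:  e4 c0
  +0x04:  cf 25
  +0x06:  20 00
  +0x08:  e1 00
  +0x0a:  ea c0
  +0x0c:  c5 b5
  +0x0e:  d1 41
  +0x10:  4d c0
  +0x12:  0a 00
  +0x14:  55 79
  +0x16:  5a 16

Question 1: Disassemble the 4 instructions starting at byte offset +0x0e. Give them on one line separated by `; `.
cmpi $0, #321; or $6, $7; sll $5, $0; subi $2, #377

+0x0e: d1 41 ⇒ word 0xd141 (big)
  top 4b → 0xd → cmpi [RI]
  [11:9] rd=0 = $0
  [8:0] imm=321 = #321
+0x10: 4d c0 ⇒ word 0x4dc0 (big)
  top 4b → 0x4 → or [RR]
  [11:9] rd=6 = $6
  [8:6] rs=7 = $7
+0x12: 0a 00 ⇒ word 0x0a00 (big)
  top 4b → 0x0 → sll [RR]
  [11:9] rd=5 = $5
  [8:6] rs=0 = $0
+0x14: 55 79 ⇒ word 0x5579 (big)
  top 4b → 0x5 → subi [RI]
  [11:9] rd=2 = $2
  [8:0] imm=377 = #377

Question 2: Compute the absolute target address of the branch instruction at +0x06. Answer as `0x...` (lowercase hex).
0xd0d0

@+06  big-endian(20 00) = 0x2000
  op=0x2000>>12=0x2 ⇒ goto (J)
  imm@[11:0]=0x0 ⇒ #0
  target = base 0xd0c8 + off 0x06 + 2 + imm 0 = 0xd0d0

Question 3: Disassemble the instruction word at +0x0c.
off 0x0c: read c5 b5 as big → 0xc5b5
  op=0xc5b5>>12=0xc ⇒ andi (RI)
  [11:9] rd=2 = $2
  [8:0] imm=437 = #437

andi $2, #437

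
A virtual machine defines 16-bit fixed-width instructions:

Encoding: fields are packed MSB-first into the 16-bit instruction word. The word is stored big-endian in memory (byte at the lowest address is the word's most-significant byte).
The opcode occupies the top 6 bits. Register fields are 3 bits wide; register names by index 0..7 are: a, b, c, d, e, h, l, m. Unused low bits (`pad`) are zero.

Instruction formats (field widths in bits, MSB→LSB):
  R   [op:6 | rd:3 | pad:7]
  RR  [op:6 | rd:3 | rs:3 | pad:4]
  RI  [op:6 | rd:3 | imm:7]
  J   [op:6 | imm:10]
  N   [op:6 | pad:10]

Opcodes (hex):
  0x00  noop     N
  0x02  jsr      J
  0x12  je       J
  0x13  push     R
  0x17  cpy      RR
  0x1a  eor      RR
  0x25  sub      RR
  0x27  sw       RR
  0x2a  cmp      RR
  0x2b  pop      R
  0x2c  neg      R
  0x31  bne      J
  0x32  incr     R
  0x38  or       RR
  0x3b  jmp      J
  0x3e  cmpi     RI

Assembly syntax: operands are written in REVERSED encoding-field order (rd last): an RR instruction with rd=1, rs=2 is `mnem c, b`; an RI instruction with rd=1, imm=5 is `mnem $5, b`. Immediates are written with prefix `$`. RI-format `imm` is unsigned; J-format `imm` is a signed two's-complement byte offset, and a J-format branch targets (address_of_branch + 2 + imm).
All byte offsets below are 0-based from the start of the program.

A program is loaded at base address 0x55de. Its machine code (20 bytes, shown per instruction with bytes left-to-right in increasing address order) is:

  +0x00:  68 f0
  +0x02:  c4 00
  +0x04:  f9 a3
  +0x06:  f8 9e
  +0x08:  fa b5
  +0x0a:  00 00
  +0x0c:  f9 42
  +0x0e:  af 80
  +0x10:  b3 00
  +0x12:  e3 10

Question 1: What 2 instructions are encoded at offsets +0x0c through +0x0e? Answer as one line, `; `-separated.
off 0x0c: read f9 42 as big → 0xf942
  op=0xf942>>10=0x3e ⇒ cmpi (RI)
  rd@[9:7]=0x2 ⇒ c
  imm@[6:0]=0x42 ⇒ $66
off 0x0e: read af 80 as big → 0xaf80
  op=0xaf80>>10=0x2b ⇒ pop (R)
  rd@[9:7]=0x7 ⇒ m

cmpi $66, c; pop m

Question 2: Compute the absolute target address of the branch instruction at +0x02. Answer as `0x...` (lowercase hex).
+0x02: c4 00 ⇒ word 0xc400 (big)
  op=0xc400>>10=0x31 ⇒ bne (J)
  [9:0] imm=0 = $0
  target = base 0x55de + off 0x02 + 2 + imm 0 = 0x55e2

0x55e2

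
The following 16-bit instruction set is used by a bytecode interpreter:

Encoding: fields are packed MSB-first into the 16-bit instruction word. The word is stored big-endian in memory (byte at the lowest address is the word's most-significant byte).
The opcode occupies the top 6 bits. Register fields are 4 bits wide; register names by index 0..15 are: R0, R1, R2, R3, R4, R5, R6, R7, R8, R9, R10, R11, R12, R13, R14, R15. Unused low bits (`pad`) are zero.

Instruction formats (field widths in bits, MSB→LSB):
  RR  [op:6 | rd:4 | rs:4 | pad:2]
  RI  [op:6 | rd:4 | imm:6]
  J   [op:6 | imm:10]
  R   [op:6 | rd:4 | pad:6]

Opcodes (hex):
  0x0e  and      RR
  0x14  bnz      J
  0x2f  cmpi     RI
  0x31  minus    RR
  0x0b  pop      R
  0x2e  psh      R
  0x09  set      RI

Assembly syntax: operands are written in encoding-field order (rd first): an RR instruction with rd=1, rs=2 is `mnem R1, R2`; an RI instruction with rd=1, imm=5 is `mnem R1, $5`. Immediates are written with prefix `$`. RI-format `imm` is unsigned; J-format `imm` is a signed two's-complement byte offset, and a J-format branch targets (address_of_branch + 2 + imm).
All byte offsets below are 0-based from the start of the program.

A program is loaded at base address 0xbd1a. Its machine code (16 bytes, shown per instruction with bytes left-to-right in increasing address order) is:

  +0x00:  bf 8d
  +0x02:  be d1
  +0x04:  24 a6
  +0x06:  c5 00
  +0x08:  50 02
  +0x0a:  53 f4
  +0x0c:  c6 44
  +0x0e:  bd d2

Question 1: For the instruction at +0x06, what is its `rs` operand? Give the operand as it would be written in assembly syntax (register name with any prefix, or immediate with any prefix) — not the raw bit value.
R0

+0x06: c5 00 ⇒ word 0xc500 (big)
  op=0xc500>>10=0x31 ⇒ minus (RR)
  rd: (w>>6)&0xf=0x4 → R4
  rs: (w>>2)&0xf=0x0 → R0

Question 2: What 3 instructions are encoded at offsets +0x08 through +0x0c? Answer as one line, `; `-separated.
bnz $2; bnz $-12; minus R9, R1

+0x08: 50 02 ⇒ word 0x5002 (big)
  opcode bits[15:10]=0x14: bnz/J
  [9:0] imm=2 = $2
+0x0a: 53 f4 ⇒ word 0x53f4 (big)
  opcode bits[15:10]=0x14: bnz/J
  [9:0] imm=1012 (s10→-12) = $-12
+0x0c: c6 44 ⇒ word 0xc644 (big)
  opcode bits[15:10]=0x31: minus/RR
  [9:6] rd=9 = R9
  [5:2] rs=1 = R1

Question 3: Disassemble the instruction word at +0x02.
off 0x02: read be d1 as big → 0xbed1
  op=0xbed1>>10=0x2f ⇒ cmpi (RI)
  [9:6] rd=11 = R11
  [5:0] imm=17 = $17

cmpi R11, $17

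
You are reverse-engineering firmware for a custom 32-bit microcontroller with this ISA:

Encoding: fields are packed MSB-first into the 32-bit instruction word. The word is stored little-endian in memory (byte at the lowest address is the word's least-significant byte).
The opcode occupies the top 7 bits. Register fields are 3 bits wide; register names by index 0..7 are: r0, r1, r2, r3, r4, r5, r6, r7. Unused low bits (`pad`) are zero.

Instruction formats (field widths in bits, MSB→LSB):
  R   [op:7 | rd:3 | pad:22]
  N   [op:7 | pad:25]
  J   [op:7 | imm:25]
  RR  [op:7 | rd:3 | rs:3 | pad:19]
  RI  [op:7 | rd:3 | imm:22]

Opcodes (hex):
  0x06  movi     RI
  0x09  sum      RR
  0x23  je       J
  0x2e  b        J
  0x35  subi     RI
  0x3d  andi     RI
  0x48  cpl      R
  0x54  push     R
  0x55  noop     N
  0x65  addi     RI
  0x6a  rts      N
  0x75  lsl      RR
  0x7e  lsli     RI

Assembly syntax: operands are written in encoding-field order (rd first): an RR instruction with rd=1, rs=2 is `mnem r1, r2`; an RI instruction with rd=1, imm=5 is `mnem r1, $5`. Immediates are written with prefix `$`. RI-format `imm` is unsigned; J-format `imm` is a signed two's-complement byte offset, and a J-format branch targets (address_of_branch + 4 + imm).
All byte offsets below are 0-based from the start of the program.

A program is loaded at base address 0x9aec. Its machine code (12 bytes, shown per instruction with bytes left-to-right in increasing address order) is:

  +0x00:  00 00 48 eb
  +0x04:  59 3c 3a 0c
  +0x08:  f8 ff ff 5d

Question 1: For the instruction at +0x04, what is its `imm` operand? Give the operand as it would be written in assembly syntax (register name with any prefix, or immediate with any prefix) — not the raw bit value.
+0x04: 59 3c 3a 0c ⇒ word 0x0c3a3c59 (little)
  opcode bits[31:25]=0x6: movi/RI
  [24:22] rd=0 = r0
  [21:0] imm=3816537 = $3816537

$3816537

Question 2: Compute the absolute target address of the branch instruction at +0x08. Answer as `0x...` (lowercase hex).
[08] f8 ff ff 5d → 0x5dfffff8
  opcode bits[31:25]=0x2e: b/J
  imm: (w>>0)&0x1ffffff=0x1fffff8 (s25→-8) → $-8
  target = base 0x9aec + off 0x08 + 4 + imm -8 = 0x9af0

0x9af0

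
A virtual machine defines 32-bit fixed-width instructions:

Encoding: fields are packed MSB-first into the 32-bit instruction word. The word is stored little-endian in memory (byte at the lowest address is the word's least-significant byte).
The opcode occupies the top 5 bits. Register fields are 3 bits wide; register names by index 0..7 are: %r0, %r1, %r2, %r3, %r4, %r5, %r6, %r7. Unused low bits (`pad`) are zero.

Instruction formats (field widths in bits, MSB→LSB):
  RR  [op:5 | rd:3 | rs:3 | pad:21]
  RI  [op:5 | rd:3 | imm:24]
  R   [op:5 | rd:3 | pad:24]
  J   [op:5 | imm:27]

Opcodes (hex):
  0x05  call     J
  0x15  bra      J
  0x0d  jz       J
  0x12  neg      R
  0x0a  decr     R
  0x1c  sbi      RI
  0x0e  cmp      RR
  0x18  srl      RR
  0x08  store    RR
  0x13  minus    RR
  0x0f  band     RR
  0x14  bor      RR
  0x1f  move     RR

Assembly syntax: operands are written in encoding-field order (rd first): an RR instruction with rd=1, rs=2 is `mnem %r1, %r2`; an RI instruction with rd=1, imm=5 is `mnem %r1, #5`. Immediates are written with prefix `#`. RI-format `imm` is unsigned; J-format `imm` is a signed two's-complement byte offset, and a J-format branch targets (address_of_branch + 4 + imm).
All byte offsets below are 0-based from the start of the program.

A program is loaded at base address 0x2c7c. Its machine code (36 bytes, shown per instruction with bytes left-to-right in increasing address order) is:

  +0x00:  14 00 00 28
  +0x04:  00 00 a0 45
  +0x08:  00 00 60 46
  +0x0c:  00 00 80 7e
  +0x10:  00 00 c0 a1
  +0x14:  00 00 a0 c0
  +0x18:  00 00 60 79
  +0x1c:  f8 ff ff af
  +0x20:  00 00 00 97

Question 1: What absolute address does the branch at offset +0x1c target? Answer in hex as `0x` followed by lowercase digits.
0x2c94

+0x1c: f8 ff ff af ⇒ word 0xaffffff8 (little)
  top 5b → 0x15 → bra [J]
  imm: (w>>0)&0x7ffffff=0x7fffff8 (s27→-8) → #-8
  target = base 0x2c7c + off 0x1c + 4 + imm -8 = 0x2c94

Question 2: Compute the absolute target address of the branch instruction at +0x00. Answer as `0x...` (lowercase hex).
0x2c94

@+00  little-endian(14 00 00 28) = 0x28000014
  top 5b → 0x5 → call [J]
  imm@[26:0]=0x14 ⇒ #20
  target = base 0x2c7c + off 0x00 + 4 + imm 20 = 0x2c94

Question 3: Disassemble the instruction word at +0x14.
@+14  little-endian(00 00 a0 c0) = 0xc0a00000
  op=0xc0a00000>>27=0x18 ⇒ srl (RR)
  [26:24] rd=0 = %r0
  [23:21] rs=5 = %r5

srl %r0, %r5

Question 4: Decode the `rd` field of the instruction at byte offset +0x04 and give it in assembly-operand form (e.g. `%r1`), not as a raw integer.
[04] 00 00 a0 45 → 0x45a00000
  top 5b → 0x8 → store [RR]
  rd: (w>>24)&0x7=0x5 → %r5
  rs: (w>>21)&0x7=0x5 → %r5

%r5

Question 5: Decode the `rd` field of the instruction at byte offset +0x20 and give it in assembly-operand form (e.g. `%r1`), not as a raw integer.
@+20  little-endian(00 00 00 97) = 0x97000000
  opcode bits[31:27]=0x12: neg/R
  [26:24] rd=7 = %r7

%r7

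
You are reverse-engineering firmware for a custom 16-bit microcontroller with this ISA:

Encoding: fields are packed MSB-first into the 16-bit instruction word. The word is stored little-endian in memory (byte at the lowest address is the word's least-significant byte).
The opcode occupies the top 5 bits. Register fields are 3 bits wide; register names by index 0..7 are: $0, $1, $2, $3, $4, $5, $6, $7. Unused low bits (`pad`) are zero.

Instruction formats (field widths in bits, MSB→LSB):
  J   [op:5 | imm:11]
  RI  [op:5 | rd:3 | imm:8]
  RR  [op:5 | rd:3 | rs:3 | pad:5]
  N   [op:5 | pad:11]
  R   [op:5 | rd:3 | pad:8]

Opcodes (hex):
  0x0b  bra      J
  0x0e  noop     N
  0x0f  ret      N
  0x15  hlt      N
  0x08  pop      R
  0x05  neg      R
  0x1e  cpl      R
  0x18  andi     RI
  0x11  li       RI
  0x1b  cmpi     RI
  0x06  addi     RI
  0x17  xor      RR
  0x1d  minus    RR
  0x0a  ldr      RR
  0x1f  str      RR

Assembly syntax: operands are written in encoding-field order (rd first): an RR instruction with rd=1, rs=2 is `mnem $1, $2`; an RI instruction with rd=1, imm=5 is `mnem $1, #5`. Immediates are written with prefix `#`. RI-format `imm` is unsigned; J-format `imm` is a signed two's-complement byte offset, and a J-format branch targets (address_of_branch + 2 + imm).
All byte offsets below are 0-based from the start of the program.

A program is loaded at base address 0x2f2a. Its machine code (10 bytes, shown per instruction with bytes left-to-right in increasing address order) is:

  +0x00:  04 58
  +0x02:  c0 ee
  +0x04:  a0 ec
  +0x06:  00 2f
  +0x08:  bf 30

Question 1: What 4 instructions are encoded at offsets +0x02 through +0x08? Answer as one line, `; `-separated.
minus $6, $6; minus $4, $5; neg $7; addi $0, #191

[02] c0 ee → 0xeec0
  top 5b → 0x1d → minus [RR]
  rd@[10:8]=0x6 ⇒ $6
  rs@[7:5]=0x6 ⇒ $6
[04] a0 ec → 0xeca0
  top 5b → 0x1d → minus [RR]
  rd@[10:8]=0x4 ⇒ $4
  rs@[7:5]=0x5 ⇒ $5
[06] 00 2f → 0x2f00
  top 5b → 0x5 → neg [R]
  rd@[10:8]=0x7 ⇒ $7
[08] bf 30 → 0x30bf
  top 5b → 0x6 → addi [RI]
  rd@[10:8]=0x0 ⇒ $0
  imm@[7:0]=0xbf ⇒ #191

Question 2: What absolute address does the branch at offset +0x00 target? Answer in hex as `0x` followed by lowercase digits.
@+00  little-endian(04 58) = 0x5804
  opcode bits[15:11]=0xb: bra/J
  imm: (w>>0)&0x7ff=0x4 → #4
  target = base 0x2f2a + off 0x00 + 2 + imm 4 = 0x2f30

0x2f30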